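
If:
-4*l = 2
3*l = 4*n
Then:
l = -1/2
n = -3/8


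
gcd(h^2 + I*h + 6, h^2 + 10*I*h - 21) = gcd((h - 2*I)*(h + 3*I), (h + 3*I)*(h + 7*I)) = h + 3*I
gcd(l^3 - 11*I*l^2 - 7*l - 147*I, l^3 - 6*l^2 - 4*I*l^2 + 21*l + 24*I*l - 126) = l^2 - 4*I*l + 21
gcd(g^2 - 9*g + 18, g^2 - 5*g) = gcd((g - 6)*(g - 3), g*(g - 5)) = 1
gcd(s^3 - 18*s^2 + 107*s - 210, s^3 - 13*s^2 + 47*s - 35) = s^2 - 12*s + 35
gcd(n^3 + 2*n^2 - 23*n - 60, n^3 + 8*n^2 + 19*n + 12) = n^2 + 7*n + 12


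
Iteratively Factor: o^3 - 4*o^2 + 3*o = (o - 3)*(o^2 - o) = o*(o - 3)*(o - 1)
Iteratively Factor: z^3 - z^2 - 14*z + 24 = (z + 4)*(z^2 - 5*z + 6) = (z - 2)*(z + 4)*(z - 3)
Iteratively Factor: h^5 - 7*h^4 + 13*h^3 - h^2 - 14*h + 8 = (h - 1)*(h^4 - 6*h^3 + 7*h^2 + 6*h - 8) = (h - 2)*(h - 1)*(h^3 - 4*h^2 - h + 4) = (h - 2)*(h - 1)*(h + 1)*(h^2 - 5*h + 4) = (h - 4)*(h - 2)*(h - 1)*(h + 1)*(h - 1)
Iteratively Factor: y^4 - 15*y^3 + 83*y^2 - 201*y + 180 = (y - 4)*(y^3 - 11*y^2 + 39*y - 45) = (y - 4)*(y - 3)*(y^2 - 8*y + 15) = (y - 4)*(y - 3)^2*(y - 5)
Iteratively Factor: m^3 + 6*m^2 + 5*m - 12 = (m - 1)*(m^2 + 7*m + 12) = (m - 1)*(m + 4)*(m + 3)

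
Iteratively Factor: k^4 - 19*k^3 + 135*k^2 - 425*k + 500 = (k - 4)*(k^3 - 15*k^2 + 75*k - 125) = (k - 5)*(k - 4)*(k^2 - 10*k + 25) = (k - 5)^2*(k - 4)*(k - 5)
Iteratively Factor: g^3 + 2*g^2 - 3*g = (g - 1)*(g^2 + 3*g) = (g - 1)*(g + 3)*(g)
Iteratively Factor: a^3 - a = (a + 1)*(a^2 - a) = a*(a + 1)*(a - 1)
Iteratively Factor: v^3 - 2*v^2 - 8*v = (v + 2)*(v^2 - 4*v) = (v - 4)*(v + 2)*(v)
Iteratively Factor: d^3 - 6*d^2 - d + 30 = (d - 3)*(d^2 - 3*d - 10) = (d - 5)*(d - 3)*(d + 2)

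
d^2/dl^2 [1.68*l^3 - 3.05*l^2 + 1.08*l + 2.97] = 10.08*l - 6.1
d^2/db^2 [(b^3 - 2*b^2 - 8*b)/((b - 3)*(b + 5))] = 30*(b^3 - 12*b^2 + 21*b - 46)/(b^6 + 6*b^5 - 33*b^4 - 172*b^3 + 495*b^2 + 1350*b - 3375)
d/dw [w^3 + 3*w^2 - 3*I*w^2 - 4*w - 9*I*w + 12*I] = 3*w^2 + 6*w*(1 - I) - 4 - 9*I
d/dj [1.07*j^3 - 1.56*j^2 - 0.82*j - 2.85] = 3.21*j^2 - 3.12*j - 0.82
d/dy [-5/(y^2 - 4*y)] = 10*(y - 2)/(y^2*(y - 4)^2)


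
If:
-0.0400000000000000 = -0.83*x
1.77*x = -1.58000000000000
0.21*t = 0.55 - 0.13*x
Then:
No Solution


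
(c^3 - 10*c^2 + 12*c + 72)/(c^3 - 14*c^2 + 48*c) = (c^2 - 4*c - 12)/(c*(c - 8))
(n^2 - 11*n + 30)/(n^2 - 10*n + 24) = (n - 5)/(n - 4)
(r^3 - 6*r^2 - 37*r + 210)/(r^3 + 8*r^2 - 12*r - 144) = (r^2 - 12*r + 35)/(r^2 + 2*r - 24)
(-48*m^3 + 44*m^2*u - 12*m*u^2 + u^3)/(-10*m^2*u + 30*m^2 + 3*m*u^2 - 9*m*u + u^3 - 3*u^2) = (24*m^2 - 10*m*u + u^2)/(5*m*u - 15*m + u^2 - 3*u)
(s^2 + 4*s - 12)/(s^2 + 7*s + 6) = (s - 2)/(s + 1)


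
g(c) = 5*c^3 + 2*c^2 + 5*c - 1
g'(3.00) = 152.00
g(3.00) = 167.00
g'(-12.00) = 2117.00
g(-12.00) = -8413.00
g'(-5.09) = 373.26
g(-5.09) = -633.99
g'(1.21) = 31.80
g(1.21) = 16.84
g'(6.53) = 670.73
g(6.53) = 1509.16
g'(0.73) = 15.91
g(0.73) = 5.66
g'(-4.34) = 270.17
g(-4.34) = -393.76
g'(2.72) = 126.86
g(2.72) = 128.02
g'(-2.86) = 116.25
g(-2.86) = -115.91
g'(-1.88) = 50.50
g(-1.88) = -36.55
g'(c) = 15*c^2 + 4*c + 5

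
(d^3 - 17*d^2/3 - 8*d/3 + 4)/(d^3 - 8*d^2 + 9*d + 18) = (d - 2/3)/(d - 3)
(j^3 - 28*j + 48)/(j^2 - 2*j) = j + 2 - 24/j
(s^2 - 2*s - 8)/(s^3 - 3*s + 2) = (s - 4)/(s^2 - 2*s + 1)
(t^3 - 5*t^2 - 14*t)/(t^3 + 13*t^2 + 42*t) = (t^2 - 5*t - 14)/(t^2 + 13*t + 42)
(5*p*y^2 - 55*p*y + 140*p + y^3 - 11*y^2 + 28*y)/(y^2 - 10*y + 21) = (5*p*y - 20*p + y^2 - 4*y)/(y - 3)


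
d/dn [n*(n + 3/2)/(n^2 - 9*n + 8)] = (-21*n^2 + 32*n + 24)/(2*(n^4 - 18*n^3 + 97*n^2 - 144*n + 64))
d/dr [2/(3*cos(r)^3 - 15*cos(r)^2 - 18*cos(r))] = 2*(3*sin(r) - 6*sin(r)/cos(r)^2 - 10*tan(r))/(3*(sin(r)^2 + 5*cos(r) + 5)^2)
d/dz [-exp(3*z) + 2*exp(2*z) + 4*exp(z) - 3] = (-3*exp(2*z) + 4*exp(z) + 4)*exp(z)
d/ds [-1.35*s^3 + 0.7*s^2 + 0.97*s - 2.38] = -4.05*s^2 + 1.4*s + 0.97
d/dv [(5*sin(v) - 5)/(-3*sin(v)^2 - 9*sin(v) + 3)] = 5*(sin(v)^2 - 2*sin(v) - 2)*cos(v)/(3*(3*sin(v) - cos(v)^2)^2)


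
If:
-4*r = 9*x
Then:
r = -9*x/4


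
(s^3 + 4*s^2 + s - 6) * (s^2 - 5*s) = s^5 - s^4 - 19*s^3 - 11*s^2 + 30*s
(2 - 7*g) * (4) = 8 - 28*g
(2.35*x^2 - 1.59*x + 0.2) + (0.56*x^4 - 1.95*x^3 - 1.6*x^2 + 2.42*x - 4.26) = 0.56*x^4 - 1.95*x^3 + 0.75*x^2 + 0.83*x - 4.06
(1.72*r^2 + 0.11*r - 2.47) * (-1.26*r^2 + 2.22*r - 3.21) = -2.1672*r^4 + 3.6798*r^3 - 2.1648*r^2 - 5.8365*r + 7.9287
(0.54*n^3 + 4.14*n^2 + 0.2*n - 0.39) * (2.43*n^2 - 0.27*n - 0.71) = 1.3122*n^5 + 9.9144*n^4 - 1.0152*n^3 - 3.9411*n^2 - 0.0367*n + 0.2769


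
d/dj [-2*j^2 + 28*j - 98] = 28 - 4*j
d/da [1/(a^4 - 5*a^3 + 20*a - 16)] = (-4*a^3 + 15*a^2 - 20)/(a^4 - 5*a^3 + 20*a - 16)^2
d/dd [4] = 0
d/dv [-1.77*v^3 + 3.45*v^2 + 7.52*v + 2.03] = -5.31*v^2 + 6.9*v + 7.52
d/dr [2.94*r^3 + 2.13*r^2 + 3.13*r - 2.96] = 8.82*r^2 + 4.26*r + 3.13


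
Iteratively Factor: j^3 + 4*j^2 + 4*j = (j)*(j^2 + 4*j + 4) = j*(j + 2)*(j + 2)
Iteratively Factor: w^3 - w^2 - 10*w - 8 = (w + 1)*(w^2 - 2*w - 8) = (w - 4)*(w + 1)*(w + 2)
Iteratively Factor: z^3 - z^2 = (z)*(z^2 - z) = z^2*(z - 1)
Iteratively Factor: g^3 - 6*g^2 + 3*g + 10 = (g - 2)*(g^2 - 4*g - 5) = (g - 5)*(g - 2)*(g + 1)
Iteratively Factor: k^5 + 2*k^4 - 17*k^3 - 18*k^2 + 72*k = (k + 3)*(k^4 - k^3 - 14*k^2 + 24*k) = (k - 2)*(k + 3)*(k^3 + k^2 - 12*k) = (k - 3)*(k - 2)*(k + 3)*(k^2 + 4*k) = (k - 3)*(k - 2)*(k + 3)*(k + 4)*(k)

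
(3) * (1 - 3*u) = 3 - 9*u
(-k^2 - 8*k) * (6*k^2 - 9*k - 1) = -6*k^4 - 39*k^3 + 73*k^2 + 8*k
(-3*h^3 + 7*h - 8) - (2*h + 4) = -3*h^3 + 5*h - 12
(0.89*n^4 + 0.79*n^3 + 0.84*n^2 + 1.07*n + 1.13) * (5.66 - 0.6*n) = -0.534*n^5 + 4.5634*n^4 + 3.9674*n^3 + 4.1124*n^2 + 5.3782*n + 6.3958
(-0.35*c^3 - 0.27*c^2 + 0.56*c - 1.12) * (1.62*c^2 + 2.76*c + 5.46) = -0.567*c^5 - 1.4034*c^4 - 1.749*c^3 - 1.743*c^2 - 0.0335999999999999*c - 6.1152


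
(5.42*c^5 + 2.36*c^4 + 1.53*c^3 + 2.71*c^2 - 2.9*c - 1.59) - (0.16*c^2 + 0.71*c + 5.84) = 5.42*c^5 + 2.36*c^4 + 1.53*c^3 + 2.55*c^2 - 3.61*c - 7.43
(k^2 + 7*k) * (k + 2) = k^3 + 9*k^2 + 14*k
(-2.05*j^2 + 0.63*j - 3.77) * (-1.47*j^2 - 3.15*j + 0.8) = 3.0135*j^4 + 5.5314*j^3 + 1.9174*j^2 + 12.3795*j - 3.016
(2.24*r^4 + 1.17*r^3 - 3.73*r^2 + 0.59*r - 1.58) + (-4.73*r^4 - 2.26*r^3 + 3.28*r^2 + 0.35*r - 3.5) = -2.49*r^4 - 1.09*r^3 - 0.45*r^2 + 0.94*r - 5.08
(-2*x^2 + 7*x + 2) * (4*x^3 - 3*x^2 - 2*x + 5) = -8*x^5 + 34*x^4 - 9*x^3 - 30*x^2 + 31*x + 10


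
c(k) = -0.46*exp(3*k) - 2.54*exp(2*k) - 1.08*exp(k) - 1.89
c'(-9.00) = 0.00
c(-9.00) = -1.89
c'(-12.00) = 0.00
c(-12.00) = -1.89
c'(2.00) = -842.07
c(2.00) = -334.13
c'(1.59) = -290.18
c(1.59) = -122.51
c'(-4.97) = -0.01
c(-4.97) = -1.90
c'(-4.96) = -0.01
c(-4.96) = -1.90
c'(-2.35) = -0.15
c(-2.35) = -2.02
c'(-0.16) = -5.46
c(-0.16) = -4.94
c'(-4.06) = -0.02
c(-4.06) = -1.91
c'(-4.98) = -0.01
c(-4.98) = -1.90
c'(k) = -1.38*exp(3*k) - 5.08*exp(2*k) - 1.08*exp(k)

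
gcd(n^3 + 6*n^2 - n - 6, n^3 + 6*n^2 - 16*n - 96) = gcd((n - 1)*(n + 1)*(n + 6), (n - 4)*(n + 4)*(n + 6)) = n + 6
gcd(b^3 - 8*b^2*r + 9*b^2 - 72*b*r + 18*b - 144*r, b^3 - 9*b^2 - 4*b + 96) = b + 3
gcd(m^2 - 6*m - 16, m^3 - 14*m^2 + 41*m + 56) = m - 8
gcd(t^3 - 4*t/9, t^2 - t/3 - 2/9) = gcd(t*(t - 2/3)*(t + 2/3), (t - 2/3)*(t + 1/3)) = t - 2/3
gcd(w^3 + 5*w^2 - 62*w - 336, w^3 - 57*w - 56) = w^2 - w - 56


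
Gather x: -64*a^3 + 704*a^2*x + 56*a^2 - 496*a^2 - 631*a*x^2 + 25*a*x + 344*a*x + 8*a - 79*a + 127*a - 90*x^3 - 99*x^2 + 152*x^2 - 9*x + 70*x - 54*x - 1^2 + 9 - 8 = -64*a^3 - 440*a^2 + 56*a - 90*x^3 + x^2*(53 - 631*a) + x*(704*a^2 + 369*a + 7)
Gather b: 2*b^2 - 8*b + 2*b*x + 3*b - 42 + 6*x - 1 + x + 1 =2*b^2 + b*(2*x - 5) + 7*x - 42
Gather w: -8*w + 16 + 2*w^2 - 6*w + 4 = 2*w^2 - 14*w + 20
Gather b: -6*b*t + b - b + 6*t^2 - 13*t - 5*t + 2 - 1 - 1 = -6*b*t + 6*t^2 - 18*t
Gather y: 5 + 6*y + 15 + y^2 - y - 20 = y^2 + 5*y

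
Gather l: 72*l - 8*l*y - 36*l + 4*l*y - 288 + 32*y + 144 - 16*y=l*(36 - 4*y) + 16*y - 144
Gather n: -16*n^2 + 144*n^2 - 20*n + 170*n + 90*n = 128*n^2 + 240*n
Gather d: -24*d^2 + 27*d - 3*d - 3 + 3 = -24*d^2 + 24*d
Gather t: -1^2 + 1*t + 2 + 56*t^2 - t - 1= 56*t^2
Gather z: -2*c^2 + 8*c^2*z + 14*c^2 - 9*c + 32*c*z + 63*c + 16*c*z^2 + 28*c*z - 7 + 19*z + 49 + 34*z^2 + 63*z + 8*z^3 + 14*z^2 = 12*c^2 + 54*c + 8*z^3 + z^2*(16*c + 48) + z*(8*c^2 + 60*c + 82) + 42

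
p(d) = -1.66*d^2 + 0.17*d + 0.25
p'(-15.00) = 49.97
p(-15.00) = -375.80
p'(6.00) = -19.75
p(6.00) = -58.49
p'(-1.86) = 6.35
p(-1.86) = -5.81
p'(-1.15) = 3.99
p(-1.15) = -2.14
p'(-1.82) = 6.21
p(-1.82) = -5.56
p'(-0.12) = 0.57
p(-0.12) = 0.21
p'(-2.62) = 8.87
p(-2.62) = -11.59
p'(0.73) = -2.25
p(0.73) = -0.51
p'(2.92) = -9.52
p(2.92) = -13.41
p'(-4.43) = 14.88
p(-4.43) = -33.08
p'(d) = 0.17 - 3.32*d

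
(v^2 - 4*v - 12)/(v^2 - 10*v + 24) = (v + 2)/(v - 4)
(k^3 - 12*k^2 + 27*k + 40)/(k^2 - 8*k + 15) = (k^2 - 7*k - 8)/(k - 3)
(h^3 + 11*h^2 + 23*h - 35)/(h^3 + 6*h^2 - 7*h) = (h + 5)/h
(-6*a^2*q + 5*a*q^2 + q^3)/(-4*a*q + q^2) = (6*a^2 - 5*a*q - q^2)/(4*a - q)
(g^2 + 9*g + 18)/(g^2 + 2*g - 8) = (g^2 + 9*g + 18)/(g^2 + 2*g - 8)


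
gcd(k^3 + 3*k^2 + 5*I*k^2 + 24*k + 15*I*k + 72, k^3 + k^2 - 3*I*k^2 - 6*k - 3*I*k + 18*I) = k^2 + k*(3 - 3*I) - 9*I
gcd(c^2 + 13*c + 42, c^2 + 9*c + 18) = c + 6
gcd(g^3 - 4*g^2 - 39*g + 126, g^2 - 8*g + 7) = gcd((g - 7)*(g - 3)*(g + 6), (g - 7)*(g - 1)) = g - 7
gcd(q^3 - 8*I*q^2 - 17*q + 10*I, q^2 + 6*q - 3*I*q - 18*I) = 1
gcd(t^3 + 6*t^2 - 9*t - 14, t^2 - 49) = t + 7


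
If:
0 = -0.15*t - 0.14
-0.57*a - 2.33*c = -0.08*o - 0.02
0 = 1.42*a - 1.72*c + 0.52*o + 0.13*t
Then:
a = 0.0739348721535712 - 0.250408020517603*o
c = 0.0955933784098858*o - 0.00950338074143157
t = -0.93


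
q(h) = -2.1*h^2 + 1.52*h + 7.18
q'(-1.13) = 6.27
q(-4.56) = -43.42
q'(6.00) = -23.68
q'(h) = 1.52 - 4.2*h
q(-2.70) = -12.23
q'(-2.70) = 12.86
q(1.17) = 6.08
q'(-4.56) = 20.67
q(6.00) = -59.30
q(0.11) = 7.32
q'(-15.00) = 64.52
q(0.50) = 7.42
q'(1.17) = -3.39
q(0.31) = 7.45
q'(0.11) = 1.06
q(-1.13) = 2.78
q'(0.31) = 0.22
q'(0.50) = -0.58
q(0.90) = 6.85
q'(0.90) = -2.26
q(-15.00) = -488.12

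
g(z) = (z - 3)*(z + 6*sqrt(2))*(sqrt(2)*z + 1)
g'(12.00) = 790.60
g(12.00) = 3313.19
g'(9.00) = 470.77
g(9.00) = 1440.22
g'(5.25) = 178.38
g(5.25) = 260.36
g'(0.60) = -18.48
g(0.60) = -40.31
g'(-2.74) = -46.65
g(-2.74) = 94.81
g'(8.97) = 467.96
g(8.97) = 1426.14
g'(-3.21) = -43.02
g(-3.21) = 115.96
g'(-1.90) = -48.48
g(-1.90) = 54.44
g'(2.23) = 29.64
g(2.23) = -34.27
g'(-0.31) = -35.54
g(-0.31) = -15.20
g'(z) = sqrt(2)*(z - 3)*(z + 6*sqrt(2)) + (z - 3)*(sqrt(2)*z + 1) + (z + 6*sqrt(2))*(sqrt(2)*z + 1)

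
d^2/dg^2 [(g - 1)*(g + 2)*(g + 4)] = 6*g + 10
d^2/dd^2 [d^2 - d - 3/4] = 2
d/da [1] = 0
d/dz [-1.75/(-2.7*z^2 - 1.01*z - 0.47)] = (-9.45*z - 1.7675)/(2.7*z^2 + 1.01*z + 0.47)^2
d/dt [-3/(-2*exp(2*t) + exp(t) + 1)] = (3 - 12*exp(t))*exp(t)/(-2*exp(2*t) + exp(t) + 1)^2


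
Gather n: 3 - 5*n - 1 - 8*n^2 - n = -8*n^2 - 6*n + 2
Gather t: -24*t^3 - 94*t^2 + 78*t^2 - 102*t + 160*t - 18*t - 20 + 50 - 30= -24*t^3 - 16*t^2 + 40*t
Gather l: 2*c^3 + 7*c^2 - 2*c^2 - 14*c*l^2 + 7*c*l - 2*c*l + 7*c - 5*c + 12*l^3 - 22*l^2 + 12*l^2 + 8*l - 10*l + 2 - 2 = 2*c^3 + 5*c^2 + 2*c + 12*l^3 + l^2*(-14*c - 10) + l*(5*c - 2)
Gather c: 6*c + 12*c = 18*c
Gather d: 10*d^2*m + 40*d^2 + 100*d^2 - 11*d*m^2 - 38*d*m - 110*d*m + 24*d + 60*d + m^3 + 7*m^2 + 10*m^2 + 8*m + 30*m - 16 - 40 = d^2*(10*m + 140) + d*(-11*m^2 - 148*m + 84) + m^3 + 17*m^2 + 38*m - 56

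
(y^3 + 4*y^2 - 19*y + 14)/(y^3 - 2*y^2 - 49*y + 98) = (y - 1)/(y - 7)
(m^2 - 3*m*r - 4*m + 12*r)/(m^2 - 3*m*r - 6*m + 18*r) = (m - 4)/(m - 6)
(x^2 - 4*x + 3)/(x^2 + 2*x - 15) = (x - 1)/(x + 5)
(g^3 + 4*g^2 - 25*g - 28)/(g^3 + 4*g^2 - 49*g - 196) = (g^2 - 3*g - 4)/(g^2 - 3*g - 28)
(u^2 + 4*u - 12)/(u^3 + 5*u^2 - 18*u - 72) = (u - 2)/(u^2 - u - 12)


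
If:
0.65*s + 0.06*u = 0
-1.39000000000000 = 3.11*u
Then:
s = 0.04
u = -0.45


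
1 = 1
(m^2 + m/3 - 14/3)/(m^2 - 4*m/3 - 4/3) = (3*m + 7)/(3*m + 2)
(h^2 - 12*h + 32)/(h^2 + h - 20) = (h - 8)/(h + 5)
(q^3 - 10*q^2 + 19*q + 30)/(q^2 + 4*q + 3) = (q^2 - 11*q + 30)/(q + 3)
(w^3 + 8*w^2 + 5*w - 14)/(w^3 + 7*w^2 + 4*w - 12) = (w + 7)/(w + 6)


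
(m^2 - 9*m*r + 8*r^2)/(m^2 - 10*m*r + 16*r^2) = (-m + r)/(-m + 2*r)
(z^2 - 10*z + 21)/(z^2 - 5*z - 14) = (z - 3)/(z + 2)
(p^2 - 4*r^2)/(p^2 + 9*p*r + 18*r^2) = (p^2 - 4*r^2)/(p^2 + 9*p*r + 18*r^2)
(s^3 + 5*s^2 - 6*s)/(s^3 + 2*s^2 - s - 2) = s*(s + 6)/(s^2 + 3*s + 2)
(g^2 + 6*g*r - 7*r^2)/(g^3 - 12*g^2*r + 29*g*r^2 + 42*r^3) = (g^2 + 6*g*r - 7*r^2)/(g^3 - 12*g^2*r + 29*g*r^2 + 42*r^3)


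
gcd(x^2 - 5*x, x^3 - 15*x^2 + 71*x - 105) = x - 5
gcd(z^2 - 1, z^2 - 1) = z^2 - 1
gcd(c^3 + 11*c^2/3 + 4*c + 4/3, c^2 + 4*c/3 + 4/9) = c + 2/3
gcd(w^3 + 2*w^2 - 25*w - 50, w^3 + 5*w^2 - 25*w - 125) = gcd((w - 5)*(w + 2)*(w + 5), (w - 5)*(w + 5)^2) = w^2 - 25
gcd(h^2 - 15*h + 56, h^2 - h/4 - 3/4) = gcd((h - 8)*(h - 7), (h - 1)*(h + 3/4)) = 1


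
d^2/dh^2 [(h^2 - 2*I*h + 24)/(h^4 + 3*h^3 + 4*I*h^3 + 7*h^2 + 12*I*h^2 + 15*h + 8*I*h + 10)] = (6*h^8 + 18*h^7 + h^6*(580 - 72*I) + h^5*(2412 + 2784*I) + h^4*(1362 + 12096*I) + h^3*(-9030 + 25144*I) + h^2*(-16068 + 36288*I) + h*(-4464 + 29064*I) + 4248 + 6360*I)/(h^12 + h^11*(9 + 12*I) + 108*I*h^10 + h^9*(-234 + 452*I) + h^8*(-1188 + 1260*I) + h^7*(-3528 + 2940*I) + h^6*(-7490 + 6660*I) + h^5*(-10458 + 13692*I) + h^4*(-7029 + 20916*I) + h^3*(1935 + 20248*I) + h^2*(6930 + 10800*I) + h*(4500 + 2400*I) + 1000)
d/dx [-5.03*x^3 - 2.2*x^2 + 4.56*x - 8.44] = -15.09*x^2 - 4.4*x + 4.56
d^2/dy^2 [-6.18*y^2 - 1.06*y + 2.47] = -12.3600000000000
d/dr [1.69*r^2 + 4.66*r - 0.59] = 3.38*r + 4.66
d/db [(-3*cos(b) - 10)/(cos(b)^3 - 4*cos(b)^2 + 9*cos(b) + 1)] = 16*(-6*cos(b)^3 - 18*cos(b)^2 + 80*cos(b) - 87)*sin(b)/(16*sin(b)^2 + 39*cos(b) + cos(3*b) - 12)^2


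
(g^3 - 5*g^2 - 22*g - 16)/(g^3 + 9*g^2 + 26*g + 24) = (g^2 - 7*g - 8)/(g^2 + 7*g + 12)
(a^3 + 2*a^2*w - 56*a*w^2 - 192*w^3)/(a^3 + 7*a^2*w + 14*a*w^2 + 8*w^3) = (a^2 - 2*a*w - 48*w^2)/(a^2 + 3*a*w + 2*w^2)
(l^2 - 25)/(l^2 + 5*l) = (l - 5)/l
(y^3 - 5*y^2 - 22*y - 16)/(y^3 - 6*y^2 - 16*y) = (y + 1)/y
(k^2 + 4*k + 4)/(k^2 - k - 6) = (k + 2)/(k - 3)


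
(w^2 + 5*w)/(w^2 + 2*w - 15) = w/(w - 3)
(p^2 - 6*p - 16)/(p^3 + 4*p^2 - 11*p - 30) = (p - 8)/(p^2 + 2*p - 15)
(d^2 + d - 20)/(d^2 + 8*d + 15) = (d - 4)/(d + 3)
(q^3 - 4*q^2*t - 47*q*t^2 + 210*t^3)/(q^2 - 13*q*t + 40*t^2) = (q^2 + q*t - 42*t^2)/(q - 8*t)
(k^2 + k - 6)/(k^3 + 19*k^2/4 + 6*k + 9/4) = 4*(k - 2)/(4*k^2 + 7*k + 3)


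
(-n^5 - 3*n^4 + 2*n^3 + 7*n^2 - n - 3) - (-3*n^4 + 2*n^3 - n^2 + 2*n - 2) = -n^5 + 8*n^2 - 3*n - 1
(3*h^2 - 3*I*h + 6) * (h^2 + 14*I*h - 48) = 3*h^4 + 39*I*h^3 - 96*h^2 + 228*I*h - 288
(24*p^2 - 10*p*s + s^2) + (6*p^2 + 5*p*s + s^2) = 30*p^2 - 5*p*s + 2*s^2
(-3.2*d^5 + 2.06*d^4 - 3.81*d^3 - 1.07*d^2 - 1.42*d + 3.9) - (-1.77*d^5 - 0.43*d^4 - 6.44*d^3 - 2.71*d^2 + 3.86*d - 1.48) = -1.43*d^5 + 2.49*d^4 + 2.63*d^3 + 1.64*d^2 - 5.28*d + 5.38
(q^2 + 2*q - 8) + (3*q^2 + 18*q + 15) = 4*q^2 + 20*q + 7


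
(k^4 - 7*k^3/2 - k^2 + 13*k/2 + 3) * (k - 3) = k^5 - 13*k^4/2 + 19*k^3/2 + 19*k^2/2 - 33*k/2 - 9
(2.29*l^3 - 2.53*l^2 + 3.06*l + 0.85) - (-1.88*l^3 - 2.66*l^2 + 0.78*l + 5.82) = 4.17*l^3 + 0.13*l^2 + 2.28*l - 4.97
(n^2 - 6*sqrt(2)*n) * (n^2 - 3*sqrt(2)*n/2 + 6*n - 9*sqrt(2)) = n^4 - 15*sqrt(2)*n^3/2 + 6*n^3 - 45*sqrt(2)*n^2 + 18*n^2 + 108*n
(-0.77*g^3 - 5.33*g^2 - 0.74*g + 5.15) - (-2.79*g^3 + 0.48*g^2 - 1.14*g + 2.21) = 2.02*g^3 - 5.81*g^2 + 0.4*g + 2.94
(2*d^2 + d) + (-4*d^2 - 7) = -2*d^2 + d - 7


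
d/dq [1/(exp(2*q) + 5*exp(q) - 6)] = (-2*exp(q) - 5)*exp(q)/(exp(2*q) + 5*exp(q) - 6)^2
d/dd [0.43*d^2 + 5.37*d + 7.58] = 0.86*d + 5.37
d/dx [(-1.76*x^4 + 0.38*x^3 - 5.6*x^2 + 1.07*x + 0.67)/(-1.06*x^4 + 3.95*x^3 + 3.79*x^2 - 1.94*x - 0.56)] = (-6.5492*x^6 - 25.2128*x^5 + 37.206*x^4 - 3.1442*x^3 - 1.7692*x^2 + 1.1934*x + 0.7006)/(1.1236*x^8 - 8.374*x^7 + 7.5677*x^6 + 34.0538*x^5 + 0.225300000000001*x^4 - 19.1292*x^3 - 0.481200000000001*x^2 + 2.1728*x + 0.3136)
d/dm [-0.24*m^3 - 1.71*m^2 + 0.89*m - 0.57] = -0.72*m^2 - 3.42*m + 0.89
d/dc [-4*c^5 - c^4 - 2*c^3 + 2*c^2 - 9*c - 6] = -20*c^4 - 4*c^3 - 6*c^2 + 4*c - 9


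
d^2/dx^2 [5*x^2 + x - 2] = 10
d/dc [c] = 1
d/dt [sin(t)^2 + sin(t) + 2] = sin(2*t) + cos(t)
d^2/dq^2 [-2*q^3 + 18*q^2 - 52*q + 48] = 36 - 12*q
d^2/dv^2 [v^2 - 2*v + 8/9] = 2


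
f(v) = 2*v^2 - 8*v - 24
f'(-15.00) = -68.00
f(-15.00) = 546.00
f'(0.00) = -8.00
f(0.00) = -24.00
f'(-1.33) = -13.32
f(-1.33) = -9.82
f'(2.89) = 3.56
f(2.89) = -30.42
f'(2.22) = 0.88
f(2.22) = -31.90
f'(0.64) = -5.44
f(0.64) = -28.30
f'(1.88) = -0.48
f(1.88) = -31.97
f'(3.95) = 7.80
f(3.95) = -24.40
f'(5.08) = 12.32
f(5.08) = -13.03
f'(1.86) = -0.56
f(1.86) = -31.96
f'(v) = 4*v - 8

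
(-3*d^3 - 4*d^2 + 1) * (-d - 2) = 3*d^4 + 10*d^3 + 8*d^2 - d - 2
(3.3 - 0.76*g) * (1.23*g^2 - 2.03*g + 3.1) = -0.9348*g^3 + 5.6018*g^2 - 9.055*g + 10.23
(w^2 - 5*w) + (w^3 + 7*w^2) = w^3 + 8*w^2 - 5*w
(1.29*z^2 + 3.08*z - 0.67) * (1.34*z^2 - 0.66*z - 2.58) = 1.7286*z^4 + 3.2758*z^3 - 6.2588*z^2 - 7.5042*z + 1.7286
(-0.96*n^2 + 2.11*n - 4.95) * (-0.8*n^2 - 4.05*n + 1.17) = 0.768*n^4 + 2.2*n^3 - 5.7087*n^2 + 22.5162*n - 5.7915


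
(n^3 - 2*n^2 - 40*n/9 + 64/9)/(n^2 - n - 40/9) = (3*n^2 + 2*n - 8)/(3*n + 5)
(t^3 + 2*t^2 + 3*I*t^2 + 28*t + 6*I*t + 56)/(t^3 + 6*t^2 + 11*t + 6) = (t^2 + 3*I*t + 28)/(t^2 + 4*t + 3)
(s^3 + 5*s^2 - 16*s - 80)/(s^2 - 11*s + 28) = (s^2 + 9*s + 20)/(s - 7)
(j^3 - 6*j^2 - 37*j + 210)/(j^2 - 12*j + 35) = j + 6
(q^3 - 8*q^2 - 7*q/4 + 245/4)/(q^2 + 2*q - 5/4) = (2*q^2 - 21*q + 49)/(2*q - 1)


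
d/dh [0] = 0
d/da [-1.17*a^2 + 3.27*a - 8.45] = 3.27 - 2.34*a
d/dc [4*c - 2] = 4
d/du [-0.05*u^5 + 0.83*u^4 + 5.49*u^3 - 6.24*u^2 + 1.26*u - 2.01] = -0.25*u^4 + 3.32*u^3 + 16.47*u^2 - 12.48*u + 1.26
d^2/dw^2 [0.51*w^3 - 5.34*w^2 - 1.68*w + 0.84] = 3.06*w - 10.68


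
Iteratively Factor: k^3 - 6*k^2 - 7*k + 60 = (k + 3)*(k^2 - 9*k + 20) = (k - 4)*(k + 3)*(k - 5)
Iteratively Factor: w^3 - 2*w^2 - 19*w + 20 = (w - 5)*(w^2 + 3*w - 4) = (w - 5)*(w - 1)*(w + 4)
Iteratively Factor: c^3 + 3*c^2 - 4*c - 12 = (c - 2)*(c^2 + 5*c + 6) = (c - 2)*(c + 3)*(c + 2)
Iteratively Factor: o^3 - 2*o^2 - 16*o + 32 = (o - 4)*(o^2 + 2*o - 8) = (o - 4)*(o - 2)*(o + 4)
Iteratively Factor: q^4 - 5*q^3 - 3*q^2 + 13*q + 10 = (q + 1)*(q^3 - 6*q^2 + 3*q + 10) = (q + 1)^2*(q^2 - 7*q + 10) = (q - 5)*(q + 1)^2*(q - 2)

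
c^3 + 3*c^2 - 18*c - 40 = (c - 4)*(c + 2)*(c + 5)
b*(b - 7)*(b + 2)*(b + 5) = b^4 - 39*b^2 - 70*b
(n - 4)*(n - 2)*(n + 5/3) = n^3 - 13*n^2/3 - 2*n + 40/3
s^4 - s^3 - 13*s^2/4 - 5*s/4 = s*(s - 5/2)*(s + 1/2)*(s + 1)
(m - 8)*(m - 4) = m^2 - 12*m + 32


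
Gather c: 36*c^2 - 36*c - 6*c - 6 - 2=36*c^2 - 42*c - 8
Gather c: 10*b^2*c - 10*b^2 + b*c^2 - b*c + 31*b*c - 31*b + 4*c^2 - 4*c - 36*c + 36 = -10*b^2 - 31*b + c^2*(b + 4) + c*(10*b^2 + 30*b - 40) + 36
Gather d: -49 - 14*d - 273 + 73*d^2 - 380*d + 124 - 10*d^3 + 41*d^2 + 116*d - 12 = -10*d^3 + 114*d^2 - 278*d - 210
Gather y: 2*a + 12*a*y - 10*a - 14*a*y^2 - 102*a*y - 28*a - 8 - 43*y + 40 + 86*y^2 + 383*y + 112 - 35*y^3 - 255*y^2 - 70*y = -36*a - 35*y^3 + y^2*(-14*a - 169) + y*(270 - 90*a) + 144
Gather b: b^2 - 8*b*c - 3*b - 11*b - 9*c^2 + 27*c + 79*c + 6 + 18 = b^2 + b*(-8*c - 14) - 9*c^2 + 106*c + 24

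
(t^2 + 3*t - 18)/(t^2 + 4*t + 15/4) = 4*(t^2 + 3*t - 18)/(4*t^2 + 16*t + 15)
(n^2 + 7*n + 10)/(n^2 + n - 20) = (n + 2)/(n - 4)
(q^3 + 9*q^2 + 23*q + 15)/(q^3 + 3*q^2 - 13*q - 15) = (q + 3)/(q - 3)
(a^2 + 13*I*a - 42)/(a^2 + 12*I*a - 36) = (a + 7*I)/(a + 6*I)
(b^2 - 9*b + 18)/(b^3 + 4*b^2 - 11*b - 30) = (b - 6)/(b^2 + 7*b + 10)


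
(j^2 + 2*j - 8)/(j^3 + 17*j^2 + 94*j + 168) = (j - 2)/(j^2 + 13*j + 42)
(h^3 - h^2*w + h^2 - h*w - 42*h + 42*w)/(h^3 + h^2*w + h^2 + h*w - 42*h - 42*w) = (h - w)/(h + w)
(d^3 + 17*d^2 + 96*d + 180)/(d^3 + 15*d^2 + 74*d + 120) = (d + 6)/(d + 4)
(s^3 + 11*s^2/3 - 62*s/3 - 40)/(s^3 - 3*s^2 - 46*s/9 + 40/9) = 3*(s + 6)/(3*s - 2)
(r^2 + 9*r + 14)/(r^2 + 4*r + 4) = (r + 7)/(r + 2)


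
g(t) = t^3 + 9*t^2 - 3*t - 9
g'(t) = 3*t^2 + 18*t - 3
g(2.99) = 89.22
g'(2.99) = 77.64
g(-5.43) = 112.55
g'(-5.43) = -12.29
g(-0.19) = -8.11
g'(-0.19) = -6.31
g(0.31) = -9.04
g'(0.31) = 2.87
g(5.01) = 327.62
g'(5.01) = 162.48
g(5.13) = 347.47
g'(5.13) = 168.29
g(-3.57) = 70.91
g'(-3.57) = -29.03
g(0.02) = -9.06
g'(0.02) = -2.64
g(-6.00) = 117.00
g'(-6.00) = -3.00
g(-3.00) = 54.00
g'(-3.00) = -30.00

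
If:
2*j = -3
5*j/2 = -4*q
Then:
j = -3/2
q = 15/16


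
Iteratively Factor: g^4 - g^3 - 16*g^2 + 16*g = (g - 4)*(g^3 + 3*g^2 - 4*g) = g*(g - 4)*(g^2 + 3*g - 4) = g*(g - 4)*(g + 4)*(g - 1)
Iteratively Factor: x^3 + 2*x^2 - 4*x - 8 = (x - 2)*(x^2 + 4*x + 4) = (x - 2)*(x + 2)*(x + 2)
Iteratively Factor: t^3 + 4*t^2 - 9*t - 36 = (t - 3)*(t^2 + 7*t + 12) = (t - 3)*(t + 3)*(t + 4)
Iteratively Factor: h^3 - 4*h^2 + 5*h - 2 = (h - 2)*(h^2 - 2*h + 1) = (h - 2)*(h - 1)*(h - 1)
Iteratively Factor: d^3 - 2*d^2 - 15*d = (d + 3)*(d^2 - 5*d) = (d - 5)*(d + 3)*(d)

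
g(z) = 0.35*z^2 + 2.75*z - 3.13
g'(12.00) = 11.15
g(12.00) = 80.27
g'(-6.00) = -1.45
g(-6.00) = -7.03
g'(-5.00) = -0.75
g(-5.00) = -8.13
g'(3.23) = 5.01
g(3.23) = 9.40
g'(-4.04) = -0.08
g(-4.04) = -8.53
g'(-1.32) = 1.83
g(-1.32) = -6.15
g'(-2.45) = 1.04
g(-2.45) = -7.77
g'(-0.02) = 2.74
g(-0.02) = -3.18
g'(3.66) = 5.31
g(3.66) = 11.62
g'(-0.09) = 2.69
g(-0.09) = -3.37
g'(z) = 0.7*z + 2.75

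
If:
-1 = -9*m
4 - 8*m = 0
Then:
No Solution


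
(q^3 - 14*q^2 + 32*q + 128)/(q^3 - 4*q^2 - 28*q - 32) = (q - 8)/(q + 2)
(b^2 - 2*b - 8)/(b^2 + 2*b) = (b - 4)/b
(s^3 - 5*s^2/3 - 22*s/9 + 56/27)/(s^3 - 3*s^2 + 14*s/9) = (s + 4/3)/s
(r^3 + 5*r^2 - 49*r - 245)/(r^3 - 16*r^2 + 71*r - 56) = (r^2 + 12*r + 35)/(r^2 - 9*r + 8)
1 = 1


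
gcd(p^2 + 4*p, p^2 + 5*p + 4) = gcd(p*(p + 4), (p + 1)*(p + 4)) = p + 4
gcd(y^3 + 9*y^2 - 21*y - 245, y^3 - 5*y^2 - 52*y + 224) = y + 7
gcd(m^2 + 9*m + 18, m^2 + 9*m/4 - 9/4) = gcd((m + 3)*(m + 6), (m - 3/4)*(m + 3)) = m + 3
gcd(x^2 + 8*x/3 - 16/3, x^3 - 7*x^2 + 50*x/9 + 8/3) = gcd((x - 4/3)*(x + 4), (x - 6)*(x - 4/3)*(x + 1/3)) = x - 4/3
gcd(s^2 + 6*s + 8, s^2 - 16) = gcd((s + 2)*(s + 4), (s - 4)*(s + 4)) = s + 4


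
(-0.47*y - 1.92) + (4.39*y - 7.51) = 3.92*y - 9.43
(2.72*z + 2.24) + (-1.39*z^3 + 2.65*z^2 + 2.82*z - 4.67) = -1.39*z^3 + 2.65*z^2 + 5.54*z - 2.43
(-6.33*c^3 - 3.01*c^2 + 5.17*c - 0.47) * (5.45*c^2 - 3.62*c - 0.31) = -34.4985*c^5 + 6.5101*c^4 + 41.035*c^3 - 20.3438*c^2 + 0.0987*c + 0.1457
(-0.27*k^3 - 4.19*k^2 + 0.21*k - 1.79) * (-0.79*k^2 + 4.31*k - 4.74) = 0.2133*k^5 + 2.1464*k^4 - 16.945*k^3 + 22.1798*k^2 - 8.7103*k + 8.4846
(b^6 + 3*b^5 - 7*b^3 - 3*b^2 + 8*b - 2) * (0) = 0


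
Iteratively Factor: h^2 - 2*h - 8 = (h - 4)*(h + 2)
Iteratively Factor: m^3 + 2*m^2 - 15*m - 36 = (m - 4)*(m^2 + 6*m + 9) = (m - 4)*(m + 3)*(m + 3)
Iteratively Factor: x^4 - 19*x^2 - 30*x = (x)*(x^3 - 19*x - 30) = x*(x + 3)*(x^2 - 3*x - 10) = x*(x + 2)*(x + 3)*(x - 5)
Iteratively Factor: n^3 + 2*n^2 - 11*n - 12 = (n + 1)*(n^2 + n - 12) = (n + 1)*(n + 4)*(n - 3)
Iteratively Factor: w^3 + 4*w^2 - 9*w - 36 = (w + 3)*(w^2 + w - 12) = (w - 3)*(w + 3)*(w + 4)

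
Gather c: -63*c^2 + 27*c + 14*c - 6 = -63*c^2 + 41*c - 6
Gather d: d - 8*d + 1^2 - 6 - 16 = -7*d - 21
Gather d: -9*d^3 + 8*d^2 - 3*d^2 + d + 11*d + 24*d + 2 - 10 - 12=-9*d^3 + 5*d^2 + 36*d - 20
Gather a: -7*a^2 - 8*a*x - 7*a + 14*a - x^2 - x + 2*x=-7*a^2 + a*(7 - 8*x) - x^2 + x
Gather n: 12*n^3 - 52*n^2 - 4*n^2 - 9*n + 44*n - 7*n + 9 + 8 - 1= 12*n^3 - 56*n^2 + 28*n + 16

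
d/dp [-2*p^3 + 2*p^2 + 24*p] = -6*p^2 + 4*p + 24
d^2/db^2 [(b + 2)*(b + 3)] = 2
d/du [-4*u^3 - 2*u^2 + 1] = 4*u*(-3*u - 1)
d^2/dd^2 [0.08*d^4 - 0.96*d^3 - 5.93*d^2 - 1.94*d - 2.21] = 0.96*d^2 - 5.76*d - 11.86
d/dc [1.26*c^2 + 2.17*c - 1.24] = 2.52*c + 2.17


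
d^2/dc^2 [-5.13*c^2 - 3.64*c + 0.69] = -10.2600000000000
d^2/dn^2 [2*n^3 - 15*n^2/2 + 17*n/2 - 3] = 12*n - 15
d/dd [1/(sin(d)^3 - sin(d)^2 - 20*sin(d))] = (-3*sin(d)^2 + 2*sin(d) + 20)*cos(d)/((sin(d) + cos(d)^2 + 19)^2*sin(d)^2)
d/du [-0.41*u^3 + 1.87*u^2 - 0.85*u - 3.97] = -1.23*u^2 + 3.74*u - 0.85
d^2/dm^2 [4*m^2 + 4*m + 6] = 8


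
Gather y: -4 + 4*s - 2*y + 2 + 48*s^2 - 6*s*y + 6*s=48*s^2 + 10*s + y*(-6*s - 2) - 2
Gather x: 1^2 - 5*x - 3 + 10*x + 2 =5*x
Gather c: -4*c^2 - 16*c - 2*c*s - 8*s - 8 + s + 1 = -4*c^2 + c*(-2*s - 16) - 7*s - 7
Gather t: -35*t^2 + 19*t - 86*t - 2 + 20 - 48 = -35*t^2 - 67*t - 30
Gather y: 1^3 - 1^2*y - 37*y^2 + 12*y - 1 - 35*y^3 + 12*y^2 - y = -35*y^3 - 25*y^2 + 10*y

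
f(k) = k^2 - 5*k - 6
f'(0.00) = -5.00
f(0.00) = -6.00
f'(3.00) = 1.00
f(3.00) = -12.00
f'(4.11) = 3.22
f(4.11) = -9.66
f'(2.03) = -0.94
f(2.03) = -12.03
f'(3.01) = 1.02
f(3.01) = -11.99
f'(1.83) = -1.34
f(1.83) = -11.80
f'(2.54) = 0.08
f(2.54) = -12.25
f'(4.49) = 3.98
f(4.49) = -8.29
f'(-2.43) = -9.86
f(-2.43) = 12.05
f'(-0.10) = -5.20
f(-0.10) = -5.49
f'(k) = 2*k - 5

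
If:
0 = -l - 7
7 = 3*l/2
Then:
No Solution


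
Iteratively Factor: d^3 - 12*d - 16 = (d + 2)*(d^2 - 2*d - 8) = (d + 2)^2*(d - 4)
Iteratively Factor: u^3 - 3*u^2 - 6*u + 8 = (u - 4)*(u^2 + u - 2) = (u - 4)*(u - 1)*(u + 2)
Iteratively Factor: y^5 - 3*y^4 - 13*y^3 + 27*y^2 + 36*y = (y - 3)*(y^4 - 13*y^2 - 12*y) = y*(y - 3)*(y^3 - 13*y - 12) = y*(y - 3)*(y + 3)*(y^2 - 3*y - 4) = y*(y - 3)*(y + 1)*(y + 3)*(y - 4)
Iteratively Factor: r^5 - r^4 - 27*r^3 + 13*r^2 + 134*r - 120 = (r - 5)*(r^4 + 4*r^3 - 7*r^2 - 22*r + 24) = (r - 5)*(r + 4)*(r^3 - 7*r + 6) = (r - 5)*(r - 2)*(r + 4)*(r^2 + 2*r - 3) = (r - 5)*(r - 2)*(r + 3)*(r + 4)*(r - 1)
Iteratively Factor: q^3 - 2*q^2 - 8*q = (q)*(q^2 - 2*q - 8) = q*(q + 2)*(q - 4)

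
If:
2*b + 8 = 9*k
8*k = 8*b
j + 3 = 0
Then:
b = 8/7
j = -3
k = 8/7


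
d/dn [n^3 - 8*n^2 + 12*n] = 3*n^2 - 16*n + 12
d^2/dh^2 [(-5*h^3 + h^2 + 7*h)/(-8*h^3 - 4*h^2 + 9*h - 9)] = 2*(-224*h^6 - 264*h^5 - 3048*h^4 + 77*h^3 + 1917*h^2 + 1971*h - 648)/(512*h^9 + 768*h^8 - 1344*h^7 + 64*h^6 + 3240*h^5 - 2484*h^4 - 729*h^3 + 3159*h^2 - 2187*h + 729)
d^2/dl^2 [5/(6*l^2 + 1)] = 60*(18*l^2 - 1)/(6*l^2 + 1)^3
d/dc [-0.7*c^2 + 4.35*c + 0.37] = 4.35 - 1.4*c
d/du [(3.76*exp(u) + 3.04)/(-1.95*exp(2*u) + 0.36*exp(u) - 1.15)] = (7.332*exp(2*u) + 11.856*exp(u) - 5.4184)*exp(u)/(3.8025*exp(4*u) - 1.404*exp(3*u) + 4.6146*exp(2*u) - 0.828*exp(u) + 1.3225)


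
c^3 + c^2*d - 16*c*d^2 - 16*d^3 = (c - 4*d)*(c + d)*(c + 4*d)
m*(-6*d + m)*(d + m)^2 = -6*d^3*m - 11*d^2*m^2 - 4*d*m^3 + m^4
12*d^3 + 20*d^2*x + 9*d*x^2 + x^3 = (d + x)*(2*d + x)*(6*d + x)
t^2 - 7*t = t*(t - 7)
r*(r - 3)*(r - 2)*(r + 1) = r^4 - 4*r^3 + r^2 + 6*r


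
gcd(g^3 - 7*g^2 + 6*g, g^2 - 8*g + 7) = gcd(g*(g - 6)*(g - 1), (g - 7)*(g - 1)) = g - 1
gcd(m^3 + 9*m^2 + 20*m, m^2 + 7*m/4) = m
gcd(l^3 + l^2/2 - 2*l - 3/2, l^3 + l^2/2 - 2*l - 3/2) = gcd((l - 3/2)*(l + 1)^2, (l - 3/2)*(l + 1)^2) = l^3 + l^2/2 - 2*l - 3/2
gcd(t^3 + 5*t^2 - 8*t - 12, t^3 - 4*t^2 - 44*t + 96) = t^2 + 4*t - 12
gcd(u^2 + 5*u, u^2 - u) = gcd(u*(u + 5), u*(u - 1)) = u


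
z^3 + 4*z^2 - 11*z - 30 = (z - 3)*(z + 2)*(z + 5)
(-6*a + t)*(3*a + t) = -18*a^2 - 3*a*t + t^2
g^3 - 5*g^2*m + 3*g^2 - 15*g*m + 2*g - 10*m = (g + 1)*(g + 2)*(g - 5*m)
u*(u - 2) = u^2 - 2*u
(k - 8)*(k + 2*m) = k^2 + 2*k*m - 8*k - 16*m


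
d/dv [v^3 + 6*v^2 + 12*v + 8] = 3*v^2 + 12*v + 12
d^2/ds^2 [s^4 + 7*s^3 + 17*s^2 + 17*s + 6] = 12*s^2 + 42*s + 34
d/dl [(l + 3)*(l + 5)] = 2*l + 8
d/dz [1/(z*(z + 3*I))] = (-2*z - 3*I)/(z^2*(z^2 + 6*I*z - 9))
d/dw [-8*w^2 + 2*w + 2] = 2 - 16*w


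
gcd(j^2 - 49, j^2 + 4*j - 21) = j + 7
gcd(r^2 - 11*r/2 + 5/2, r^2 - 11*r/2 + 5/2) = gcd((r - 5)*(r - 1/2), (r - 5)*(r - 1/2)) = r^2 - 11*r/2 + 5/2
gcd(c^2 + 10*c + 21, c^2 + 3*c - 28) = c + 7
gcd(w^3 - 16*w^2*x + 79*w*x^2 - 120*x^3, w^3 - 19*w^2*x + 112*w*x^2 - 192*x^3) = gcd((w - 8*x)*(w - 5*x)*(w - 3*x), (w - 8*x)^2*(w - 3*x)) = w^2 - 11*w*x + 24*x^2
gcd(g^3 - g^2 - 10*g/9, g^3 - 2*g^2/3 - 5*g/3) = g^2 - 5*g/3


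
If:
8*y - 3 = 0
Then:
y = 3/8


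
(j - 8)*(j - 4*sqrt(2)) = j^2 - 8*j - 4*sqrt(2)*j + 32*sqrt(2)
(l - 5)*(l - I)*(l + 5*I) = l^3 - 5*l^2 + 4*I*l^2 + 5*l - 20*I*l - 25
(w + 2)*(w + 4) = w^2 + 6*w + 8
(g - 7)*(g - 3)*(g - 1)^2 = g^4 - 12*g^3 + 42*g^2 - 52*g + 21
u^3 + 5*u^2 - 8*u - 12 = (u - 2)*(u + 1)*(u + 6)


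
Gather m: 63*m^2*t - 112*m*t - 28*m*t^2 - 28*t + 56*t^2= 63*m^2*t + m*(-28*t^2 - 112*t) + 56*t^2 - 28*t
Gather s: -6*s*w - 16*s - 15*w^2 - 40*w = s*(-6*w - 16) - 15*w^2 - 40*w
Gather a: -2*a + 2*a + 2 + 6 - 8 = 0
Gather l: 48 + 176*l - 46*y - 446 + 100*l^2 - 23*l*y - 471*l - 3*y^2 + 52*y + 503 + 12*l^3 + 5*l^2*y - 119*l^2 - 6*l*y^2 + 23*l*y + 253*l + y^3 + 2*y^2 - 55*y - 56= 12*l^3 + l^2*(5*y - 19) + l*(-6*y^2 - 42) + y^3 - y^2 - 49*y + 49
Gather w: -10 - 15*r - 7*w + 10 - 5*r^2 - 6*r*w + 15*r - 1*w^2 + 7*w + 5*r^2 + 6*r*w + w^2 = 0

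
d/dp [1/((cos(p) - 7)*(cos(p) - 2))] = (2*cos(p) - 9)*sin(p)/((cos(p) - 7)^2*(cos(p) - 2)^2)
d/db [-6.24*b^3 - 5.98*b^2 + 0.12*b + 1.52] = -18.72*b^2 - 11.96*b + 0.12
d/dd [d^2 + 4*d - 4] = 2*d + 4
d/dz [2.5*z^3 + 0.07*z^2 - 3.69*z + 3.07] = 7.5*z^2 + 0.14*z - 3.69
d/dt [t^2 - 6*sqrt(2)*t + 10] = 2*t - 6*sqrt(2)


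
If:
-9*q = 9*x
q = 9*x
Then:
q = 0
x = 0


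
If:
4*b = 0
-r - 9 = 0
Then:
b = 0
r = -9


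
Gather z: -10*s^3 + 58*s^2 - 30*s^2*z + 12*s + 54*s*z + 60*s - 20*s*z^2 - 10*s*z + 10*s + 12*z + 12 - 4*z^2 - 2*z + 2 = -10*s^3 + 58*s^2 + 82*s + z^2*(-20*s - 4) + z*(-30*s^2 + 44*s + 10) + 14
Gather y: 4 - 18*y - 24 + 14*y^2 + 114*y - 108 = 14*y^2 + 96*y - 128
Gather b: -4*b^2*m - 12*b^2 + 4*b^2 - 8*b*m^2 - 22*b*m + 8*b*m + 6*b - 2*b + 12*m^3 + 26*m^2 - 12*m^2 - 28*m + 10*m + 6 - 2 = b^2*(-4*m - 8) + b*(-8*m^2 - 14*m + 4) + 12*m^3 + 14*m^2 - 18*m + 4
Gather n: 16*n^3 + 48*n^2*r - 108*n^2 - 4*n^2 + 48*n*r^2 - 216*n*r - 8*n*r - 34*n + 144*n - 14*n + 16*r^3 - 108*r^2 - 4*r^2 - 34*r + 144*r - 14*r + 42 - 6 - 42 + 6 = 16*n^3 + n^2*(48*r - 112) + n*(48*r^2 - 224*r + 96) + 16*r^3 - 112*r^2 + 96*r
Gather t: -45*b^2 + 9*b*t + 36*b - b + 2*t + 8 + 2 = -45*b^2 + 35*b + t*(9*b + 2) + 10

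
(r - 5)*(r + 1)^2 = r^3 - 3*r^2 - 9*r - 5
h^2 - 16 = (h - 4)*(h + 4)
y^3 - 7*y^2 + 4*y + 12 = (y - 6)*(y - 2)*(y + 1)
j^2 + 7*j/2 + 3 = (j + 3/2)*(j + 2)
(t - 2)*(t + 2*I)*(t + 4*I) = t^3 - 2*t^2 + 6*I*t^2 - 8*t - 12*I*t + 16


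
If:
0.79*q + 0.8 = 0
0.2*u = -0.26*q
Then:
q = -1.01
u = 1.32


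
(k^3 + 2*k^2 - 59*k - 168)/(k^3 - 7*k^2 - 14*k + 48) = (k + 7)/(k - 2)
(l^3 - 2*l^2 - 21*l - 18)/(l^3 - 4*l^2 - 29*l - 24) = (l - 6)/(l - 8)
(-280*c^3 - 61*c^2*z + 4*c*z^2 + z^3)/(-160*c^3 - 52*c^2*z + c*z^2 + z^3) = (7*c + z)/(4*c + z)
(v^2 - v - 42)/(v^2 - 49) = (v + 6)/(v + 7)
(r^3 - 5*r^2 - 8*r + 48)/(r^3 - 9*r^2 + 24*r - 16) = (r + 3)/(r - 1)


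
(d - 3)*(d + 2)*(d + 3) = d^3 + 2*d^2 - 9*d - 18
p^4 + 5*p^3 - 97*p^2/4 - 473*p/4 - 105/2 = (p - 5)*(p + 1/2)*(p + 7/2)*(p + 6)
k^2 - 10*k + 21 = (k - 7)*(k - 3)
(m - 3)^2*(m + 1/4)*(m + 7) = m^4 + 5*m^3/4 - 131*m^2/4 + 219*m/4 + 63/4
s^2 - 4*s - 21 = (s - 7)*(s + 3)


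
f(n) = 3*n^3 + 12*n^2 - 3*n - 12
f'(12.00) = 1581.00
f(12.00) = 6864.00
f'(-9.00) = 510.00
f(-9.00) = -1200.00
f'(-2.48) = -7.17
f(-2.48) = 23.49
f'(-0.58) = -13.89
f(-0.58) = -6.81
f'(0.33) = 5.90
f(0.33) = -11.58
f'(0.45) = 9.62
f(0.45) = -10.65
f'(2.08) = 85.86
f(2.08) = 60.67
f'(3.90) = 227.49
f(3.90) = 336.78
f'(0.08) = -1.02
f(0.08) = -12.16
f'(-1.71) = -17.72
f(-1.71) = 13.22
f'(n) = 9*n^2 + 24*n - 3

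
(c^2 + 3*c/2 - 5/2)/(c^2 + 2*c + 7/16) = 8*(2*c^2 + 3*c - 5)/(16*c^2 + 32*c + 7)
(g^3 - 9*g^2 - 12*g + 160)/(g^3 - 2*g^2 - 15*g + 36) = (g^2 - 13*g + 40)/(g^2 - 6*g + 9)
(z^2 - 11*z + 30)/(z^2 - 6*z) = (z - 5)/z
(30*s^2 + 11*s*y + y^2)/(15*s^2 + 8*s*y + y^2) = (6*s + y)/(3*s + y)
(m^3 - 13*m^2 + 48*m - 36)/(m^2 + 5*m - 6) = (m^2 - 12*m + 36)/(m + 6)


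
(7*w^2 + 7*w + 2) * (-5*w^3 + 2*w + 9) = -35*w^5 - 35*w^4 + 4*w^3 + 77*w^2 + 67*w + 18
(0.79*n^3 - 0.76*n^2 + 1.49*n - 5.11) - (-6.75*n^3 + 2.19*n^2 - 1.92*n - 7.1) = 7.54*n^3 - 2.95*n^2 + 3.41*n + 1.99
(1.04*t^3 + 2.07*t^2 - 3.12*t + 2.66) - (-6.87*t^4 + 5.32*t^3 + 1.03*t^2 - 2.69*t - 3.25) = 6.87*t^4 - 4.28*t^3 + 1.04*t^2 - 0.43*t + 5.91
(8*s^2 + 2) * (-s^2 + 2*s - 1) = -8*s^4 + 16*s^3 - 10*s^2 + 4*s - 2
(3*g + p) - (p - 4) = 3*g + 4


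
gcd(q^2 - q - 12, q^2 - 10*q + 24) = q - 4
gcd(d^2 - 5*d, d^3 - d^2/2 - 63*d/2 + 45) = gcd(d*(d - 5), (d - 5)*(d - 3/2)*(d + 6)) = d - 5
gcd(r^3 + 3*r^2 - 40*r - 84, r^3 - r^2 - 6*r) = r + 2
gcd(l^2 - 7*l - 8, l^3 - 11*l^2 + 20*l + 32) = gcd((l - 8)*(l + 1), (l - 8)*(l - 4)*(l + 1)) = l^2 - 7*l - 8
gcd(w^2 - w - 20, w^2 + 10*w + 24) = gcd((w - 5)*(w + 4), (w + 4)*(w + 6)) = w + 4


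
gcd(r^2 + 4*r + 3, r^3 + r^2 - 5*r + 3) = r + 3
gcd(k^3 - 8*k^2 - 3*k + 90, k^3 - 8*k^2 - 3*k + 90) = k^3 - 8*k^2 - 3*k + 90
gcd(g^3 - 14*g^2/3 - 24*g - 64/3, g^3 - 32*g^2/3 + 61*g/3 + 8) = g - 8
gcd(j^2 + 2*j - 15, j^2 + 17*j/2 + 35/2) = j + 5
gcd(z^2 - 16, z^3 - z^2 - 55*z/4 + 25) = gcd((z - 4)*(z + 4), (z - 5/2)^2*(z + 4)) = z + 4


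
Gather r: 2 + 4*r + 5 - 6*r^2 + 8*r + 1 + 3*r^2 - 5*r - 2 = -3*r^2 + 7*r + 6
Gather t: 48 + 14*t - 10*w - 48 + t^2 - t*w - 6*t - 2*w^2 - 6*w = t^2 + t*(8 - w) - 2*w^2 - 16*w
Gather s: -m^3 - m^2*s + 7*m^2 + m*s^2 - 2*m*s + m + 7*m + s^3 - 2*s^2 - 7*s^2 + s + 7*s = -m^3 + 7*m^2 + 8*m + s^3 + s^2*(m - 9) + s*(-m^2 - 2*m + 8)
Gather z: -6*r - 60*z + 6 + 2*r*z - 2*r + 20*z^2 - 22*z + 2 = -8*r + 20*z^2 + z*(2*r - 82) + 8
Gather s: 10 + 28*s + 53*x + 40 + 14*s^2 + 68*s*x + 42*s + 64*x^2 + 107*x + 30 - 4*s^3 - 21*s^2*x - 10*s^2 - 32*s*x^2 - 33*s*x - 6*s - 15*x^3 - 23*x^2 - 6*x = -4*s^3 + s^2*(4 - 21*x) + s*(-32*x^2 + 35*x + 64) - 15*x^3 + 41*x^2 + 154*x + 80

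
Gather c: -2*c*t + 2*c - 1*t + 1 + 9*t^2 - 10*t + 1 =c*(2 - 2*t) + 9*t^2 - 11*t + 2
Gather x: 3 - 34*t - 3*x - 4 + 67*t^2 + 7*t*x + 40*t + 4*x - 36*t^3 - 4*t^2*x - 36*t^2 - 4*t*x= -36*t^3 + 31*t^2 + 6*t + x*(-4*t^2 + 3*t + 1) - 1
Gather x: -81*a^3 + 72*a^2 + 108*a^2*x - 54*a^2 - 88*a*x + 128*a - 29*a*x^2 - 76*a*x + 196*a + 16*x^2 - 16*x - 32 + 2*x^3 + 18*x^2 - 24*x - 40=-81*a^3 + 18*a^2 + 324*a + 2*x^3 + x^2*(34 - 29*a) + x*(108*a^2 - 164*a - 40) - 72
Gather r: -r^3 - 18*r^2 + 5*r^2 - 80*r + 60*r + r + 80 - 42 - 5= -r^3 - 13*r^2 - 19*r + 33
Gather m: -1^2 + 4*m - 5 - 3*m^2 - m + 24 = -3*m^2 + 3*m + 18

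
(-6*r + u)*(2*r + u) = -12*r^2 - 4*r*u + u^2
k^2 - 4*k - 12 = (k - 6)*(k + 2)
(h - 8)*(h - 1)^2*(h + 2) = h^4 - 8*h^3 - 3*h^2 + 26*h - 16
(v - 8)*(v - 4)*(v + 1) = v^3 - 11*v^2 + 20*v + 32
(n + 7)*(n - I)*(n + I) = n^3 + 7*n^2 + n + 7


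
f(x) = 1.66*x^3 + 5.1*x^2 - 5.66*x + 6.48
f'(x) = 4.98*x^2 + 10.2*x - 5.66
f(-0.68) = 12.17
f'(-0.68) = -10.29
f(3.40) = 111.44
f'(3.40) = 86.59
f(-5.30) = -67.40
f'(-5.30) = 80.17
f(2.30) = 40.64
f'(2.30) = 44.14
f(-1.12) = 16.88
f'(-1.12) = -10.84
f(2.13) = 33.60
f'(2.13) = 38.66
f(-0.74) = 12.79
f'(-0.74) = -10.48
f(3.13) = 89.63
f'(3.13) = 75.05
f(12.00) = 3541.44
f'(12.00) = 833.86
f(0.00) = 6.48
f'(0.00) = -5.66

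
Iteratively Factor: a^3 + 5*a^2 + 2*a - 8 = (a - 1)*(a^2 + 6*a + 8) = (a - 1)*(a + 4)*(a + 2)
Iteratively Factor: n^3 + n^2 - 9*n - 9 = (n - 3)*(n^2 + 4*n + 3) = (n - 3)*(n + 3)*(n + 1)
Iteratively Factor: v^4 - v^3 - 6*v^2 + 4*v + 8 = (v - 2)*(v^3 + v^2 - 4*v - 4) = (v - 2)^2*(v^2 + 3*v + 2) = (v - 2)^2*(v + 2)*(v + 1)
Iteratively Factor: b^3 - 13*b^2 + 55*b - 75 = (b - 5)*(b^2 - 8*b + 15) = (b - 5)*(b - 3)*(b - 5)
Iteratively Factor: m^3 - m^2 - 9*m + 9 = (m - 3)*(m^2 + 2*m - 3) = (m - 3)*(m - 1)*(m + 3)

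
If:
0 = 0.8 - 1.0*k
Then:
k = 0.80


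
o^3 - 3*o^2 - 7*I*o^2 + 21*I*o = o*(o - 3)*(o - 7*I)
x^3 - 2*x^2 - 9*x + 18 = (x - 3)*(x - 2)*(x + 3)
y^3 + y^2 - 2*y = y*(y - 1)*(y + 2)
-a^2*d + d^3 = d*(-a + d)*(a + d)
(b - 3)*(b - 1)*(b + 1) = b^3 - 3*b^2 - b + 3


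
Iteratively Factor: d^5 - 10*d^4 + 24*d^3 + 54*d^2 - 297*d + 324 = (d + 3)*(d^4 - 13*d^3 + 63*d^2 - 135*d + 108) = (d - 3)*(d + 3)*(d^3 - 10*d^2 + 33*d - 36) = (d - 3)^2*(d + 3)*(d^2 - 7*d + 12) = (d - 3)^3*(d + 3)*(d - 4)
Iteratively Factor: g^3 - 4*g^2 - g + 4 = (g - 1)*(g^2 - 3*g - 4) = (g - 1)*(g + 1)*(g - 4)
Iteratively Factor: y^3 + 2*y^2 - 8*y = (y + 4)*(y^2 - 2*y) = y*(y + 4)*(y - 2)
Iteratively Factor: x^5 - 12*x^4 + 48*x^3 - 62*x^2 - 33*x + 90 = (x + 1)*(x^4 - 13*x^3 + 61*x^2 - 123*x + 90) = (x - 2)*(x + 1)*(x^3 - 11*x^2 + 39*x - 45) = (x - 3)*(x - 2)*(x + 1)*(x^2 - 8*x + 15) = (x - 3)^2*(x - 2)*(x + 1)*(x - 5)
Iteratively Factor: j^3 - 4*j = (j + 2)*(j^2 - 2*j) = (j - 2)*(j + 2)*(j)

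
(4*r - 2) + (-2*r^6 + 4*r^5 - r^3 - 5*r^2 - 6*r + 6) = -2*r^6 + 4*r^5 - r^3 - 5*r^2 - 2*r + 4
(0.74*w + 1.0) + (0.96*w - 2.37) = 1.7*w - 1.37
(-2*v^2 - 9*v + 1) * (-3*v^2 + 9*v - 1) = 6*v^4 + 9*v^3 - 82*v^2 + 18*v - 1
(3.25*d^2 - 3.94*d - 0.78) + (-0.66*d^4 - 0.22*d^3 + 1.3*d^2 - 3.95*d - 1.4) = -0.66*d^4 - 0.22*d^3 + 4.55*d^2 - 7.89*d - 2.18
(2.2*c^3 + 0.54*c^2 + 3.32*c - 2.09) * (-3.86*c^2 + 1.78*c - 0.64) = -8.492*c^5 + 1.8316*c^4 - 13.262*c^3 + 13.6314*c^2 - 5.845*c + 1.3376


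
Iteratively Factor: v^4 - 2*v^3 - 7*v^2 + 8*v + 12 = (v + 2)*(v^3 - 4*v^2 + v + 6) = (v + 1)*(v + 2)*(v^2 - 5*v + 6) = (v - 3)*(v + 1)*(v + 2)*(v - 2)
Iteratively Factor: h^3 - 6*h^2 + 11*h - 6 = (h - 2)*(h^2 - 4*h + 3) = (h - 2)*(h - 1)*(h - 3)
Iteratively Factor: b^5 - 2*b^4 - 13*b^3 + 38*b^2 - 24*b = (b - 3)*(b^4 + b^3 - 10*b^2 + 8*b) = (b - 3)*(b - 1)*(b^3 + 2*b^2 - 8*b) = (b - 3)*(b - 2)*(b - 1)*(b^2 + 4*b) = (b - 3)*(b - 2)*(b - 1)*(b + 4)*(b)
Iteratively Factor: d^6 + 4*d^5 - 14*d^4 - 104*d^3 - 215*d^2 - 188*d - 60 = (d + 2)*(d^5 + 2*d^4 - 18*d^3 - 68*d^2 - 79*d - 30) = (d + 1)*(d + 2)*(d^4 + d^3 - 19*d^2 - 49*d - 30) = (d + 1)^2*(d + 2)*(d^3 - 19*d - 30) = (d - 5)*(d + 1)^2*(d + 2)*(d^2 + 5*d + 6) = (d - 5)*(d + 1)^2*(d + 2)*(d + 3)*(d + 2)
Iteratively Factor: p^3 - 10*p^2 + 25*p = (p - 5)*(p^2 - 5*p) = (p - 5)^2*(p)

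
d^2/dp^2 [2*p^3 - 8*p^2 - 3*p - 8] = 12*p - 16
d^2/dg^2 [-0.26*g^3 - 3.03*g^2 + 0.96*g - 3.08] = -1.56*g - 6.06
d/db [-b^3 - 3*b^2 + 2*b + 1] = -3*b^2 - 6*b + 2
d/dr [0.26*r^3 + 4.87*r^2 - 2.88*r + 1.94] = 0.78*r^2 + 9.74*r - 2.88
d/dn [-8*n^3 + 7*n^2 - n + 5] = -24*n^2 + 14*n - 1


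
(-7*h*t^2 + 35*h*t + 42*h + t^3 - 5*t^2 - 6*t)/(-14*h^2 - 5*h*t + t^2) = (t^2 - 5*t - 6)/(2*h + t)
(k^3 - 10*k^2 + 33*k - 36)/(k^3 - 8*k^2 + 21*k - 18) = (k - 4)/(k - 2)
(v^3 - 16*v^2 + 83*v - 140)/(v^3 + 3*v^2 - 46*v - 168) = (v^2 - 9*v + 20)/(v^2 + 10*v + 24)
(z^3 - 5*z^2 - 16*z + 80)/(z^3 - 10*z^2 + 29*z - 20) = (z + 4)/(z - 1)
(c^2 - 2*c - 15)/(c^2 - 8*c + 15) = (c + 3)/(c - 3)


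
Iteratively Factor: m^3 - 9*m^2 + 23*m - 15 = (m - 3)*(m^2 - 6*m + 5) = (m - 3)*(m - 1)*(m - 5)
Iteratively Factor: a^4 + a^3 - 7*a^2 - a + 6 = (a - 1)*(a^3 + 2*a^2 - 5*a - 6) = (a - 1)*(a + 1)*(a^2 + a - 6) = (a - 1)*(a + 1)*(a + 3)*(a - 2)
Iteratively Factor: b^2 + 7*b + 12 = (b + 4)*(b + 3)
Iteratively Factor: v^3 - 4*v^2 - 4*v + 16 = (v + 2)*(v^2 - 6*v + 8) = (v - 2)*(v + 2)*(v - 4)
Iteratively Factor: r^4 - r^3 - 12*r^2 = (r)*(r^3 - r^2 - 12*r) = r*(r - 4)*(r^2 + 3*r) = r*(r - 4)*(r + 3)*(r)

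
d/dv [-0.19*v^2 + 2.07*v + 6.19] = 2.07 - 0.38*v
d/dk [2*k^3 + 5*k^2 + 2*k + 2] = 6*k^2 + 10*k + 2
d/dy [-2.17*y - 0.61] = -2.17000000000000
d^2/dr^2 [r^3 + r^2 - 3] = 6*r + 2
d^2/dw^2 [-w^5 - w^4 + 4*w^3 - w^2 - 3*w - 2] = -20*w^3 - 12*w^2 + 24*w - 2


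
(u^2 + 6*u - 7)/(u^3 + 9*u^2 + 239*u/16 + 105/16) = 16*(u - 1)/(16*u^2 + 32*u + 15)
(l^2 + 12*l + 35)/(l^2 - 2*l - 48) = (l^2 + 12*l + 35)/(l^2 - 2*l - 48)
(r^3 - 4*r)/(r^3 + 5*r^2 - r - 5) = r*(r^2 - 4)/(r^3 + 5*r^2 - r - 5)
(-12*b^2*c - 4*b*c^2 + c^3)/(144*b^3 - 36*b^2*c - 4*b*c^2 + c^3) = c*(-2*b - c)/(24*b^2 - 2*b*c - c^2)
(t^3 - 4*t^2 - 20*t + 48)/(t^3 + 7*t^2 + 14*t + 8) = (t^2 - 8*t + 12)/(t^2 + 3*t + 2)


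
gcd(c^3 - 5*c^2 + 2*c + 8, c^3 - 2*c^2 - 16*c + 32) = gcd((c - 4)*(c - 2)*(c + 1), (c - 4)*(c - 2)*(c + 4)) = c^2 - 6*c + 8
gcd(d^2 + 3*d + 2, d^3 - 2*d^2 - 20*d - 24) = d + 2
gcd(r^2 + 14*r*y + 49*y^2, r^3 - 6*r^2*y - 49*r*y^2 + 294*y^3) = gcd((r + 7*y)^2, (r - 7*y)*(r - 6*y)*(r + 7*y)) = r + 7*y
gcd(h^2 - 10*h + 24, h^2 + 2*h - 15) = 1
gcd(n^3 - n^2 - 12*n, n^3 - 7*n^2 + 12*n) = n^2 - 4*n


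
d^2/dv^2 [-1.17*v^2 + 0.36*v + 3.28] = -2.34000000000000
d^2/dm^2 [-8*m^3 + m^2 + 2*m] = 2 - 48*m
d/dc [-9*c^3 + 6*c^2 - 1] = 3*c*(4 - 9*c)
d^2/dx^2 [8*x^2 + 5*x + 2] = 16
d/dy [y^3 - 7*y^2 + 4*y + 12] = 3*y^2 - 14*y + 4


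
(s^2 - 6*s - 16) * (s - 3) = s^3 - 9*s^2 + 2*s + 48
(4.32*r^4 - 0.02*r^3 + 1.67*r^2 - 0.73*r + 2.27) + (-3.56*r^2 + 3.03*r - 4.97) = 4.32*r^4 - 0.02*r^3 - 1.89*r^2 + 2.3*r - 2.7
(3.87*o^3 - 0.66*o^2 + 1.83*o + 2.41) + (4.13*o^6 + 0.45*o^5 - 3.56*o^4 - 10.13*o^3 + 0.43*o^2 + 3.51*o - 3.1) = 4.13*o^6 + 0.45*o^5 - 3.56*o^4 - 6.26*o^3 - 0.23*o^2 + 5.34*o - 0.69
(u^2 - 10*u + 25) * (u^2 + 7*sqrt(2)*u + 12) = u^4 - 10*u^3 + 7*sqrt(2)*u^3 - 70*sqrt(2)*u^2 + 37*u^2 - 120*u + 175*sqrt(2)*u + 300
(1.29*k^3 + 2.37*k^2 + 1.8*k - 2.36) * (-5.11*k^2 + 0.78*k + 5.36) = -6.5919*k^5 - 11.1045*k^4 - 0.434999999999999*k^3 + 26.1668*k^2 + 7.8072*k - 12.6496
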